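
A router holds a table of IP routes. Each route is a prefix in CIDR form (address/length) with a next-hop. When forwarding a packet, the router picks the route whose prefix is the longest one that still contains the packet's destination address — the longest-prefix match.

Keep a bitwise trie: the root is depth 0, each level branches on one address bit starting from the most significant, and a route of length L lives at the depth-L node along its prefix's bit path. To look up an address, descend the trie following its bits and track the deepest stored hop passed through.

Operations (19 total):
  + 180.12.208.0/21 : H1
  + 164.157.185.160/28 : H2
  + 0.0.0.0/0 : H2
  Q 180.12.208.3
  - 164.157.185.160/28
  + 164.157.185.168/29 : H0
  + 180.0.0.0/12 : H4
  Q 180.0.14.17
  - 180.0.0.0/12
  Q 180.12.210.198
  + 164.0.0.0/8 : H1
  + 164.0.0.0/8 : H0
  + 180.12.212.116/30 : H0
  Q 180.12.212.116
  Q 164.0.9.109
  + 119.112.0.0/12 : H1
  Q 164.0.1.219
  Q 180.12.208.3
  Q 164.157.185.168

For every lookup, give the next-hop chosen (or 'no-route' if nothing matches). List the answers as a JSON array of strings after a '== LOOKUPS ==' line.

Process each operation:
  add 180.12.208.0/21 -> H1 at depth 21
  add 164.157.185.160/28 -> H2 at depth 28
  add 0.0.0.0/0 -> H2 at depth 0
  lookup 180.12.208.3: bits 101101000000110011010 walk d0:H2→d1:-→d2:-→d3:-→d4:-→d5:-→d6:-→d7:-→d8:-→d9:-→d10:-→d11:-→d12:-→d13:-→d14:-→d15:-→d16:-→d17:-→d18:-→d19:-→d20:-→d21:H1 -> H1
  del 164.157.185.160/28 (clear depth 28)
  add 164.157.185.168/29 -> H0 at depth 29
  add 180.0.0.0/12 -> H4 at depth 12
  lookup 180.0.14.17: bits 101101000000 walk d0:H2→d1:-→d2:-→d3:-→d4:-→d5:-→d6:-→d7:-→d8:-→d9:-→d10:-→d11:-→d12:H4 -> H4
  del 180.0.0.0/12 (clear depth 12)
  lookup 180.12.210.198: bits 101101000000110011010 walk d0:H2→d1:-→d2:-→d3:-→d4:-→d5:-→d6:-→d7:-→d8:-→d9:-→d10:-→d11:-→d12:-→d13:-→d14:-→d15:-→d16:-→d17:-→d18:-→d19:-→d20:-→d21:H1 -> H1
  add 164.0.0.0/8 -> H1 at depth 8
  add 164.0.0.0/8 -> H0 at depth 8
  add 180.12.212.116/30 -> H0 at depth 30
  lookup 180.12.212.116: bits 101101000000110011010100011101 walk d0:H2→d1:-→d2:-→d3:-→d4:-→d5:-→d6:-→d7:-→d8:-→d9:-→d10:-→d11:-→d12:-→d13:-→d14:-→d15:-→d16:-→d17:-→d18:-→d19:-→d20:-→d21:H1→d22:-→d23:-→d24:-→d25:-→d26:-→d27:-→d28:-→d29:-→d30:H0 -> H0
  lookup 164.0.9.109: bits 10100100 walk d0:H2→d1:-→d2:-→d3:-→d4:-→d5:-→d6:-→d7:-→d8:H0 -> H0
  add 119.112.0.0/12 -> H1 at depth 12
  lookup 164.0.1.219: bits 10100100 walk d0:H2→d1:-→d2:-→d3:-→d4:-→d5:-→d6:-→d7:-→d8:H0 -> H0
  lookup 180.12.208.3: bits 101101000000110011010 walk d0:H2→d1:-→d2:-→d3:-→d4:-→d5:-→d6:-→d7:-→d8:-→d9:-→d10:-→d11:-→d12:-→d13:-→d14:-→d15:-→d16:-→d17:-→d18:-→d19:-→d20:-→d21:H1 -> H1
  lookup 164.157.185.168: bits 10100100100111011011100110101 walk d0:H2→d1:-→d2:-→d3:-→d4:-→d5:-→d6:-→d7:-→d8:H0→d9:-→d10:-→d11:-→d12:-→d13:-→d14:-→d15:-→d16:-→d17:-→d18:-→d19:-→d20:-→d21:-→d22:-→d23:-→d24:-→d25:-→d26:-→d27:-→d28:-→d29:H0 -> H0

== LOOKUPS ==
["H1","H4","H1","H0","H0","H0","H1","H0"]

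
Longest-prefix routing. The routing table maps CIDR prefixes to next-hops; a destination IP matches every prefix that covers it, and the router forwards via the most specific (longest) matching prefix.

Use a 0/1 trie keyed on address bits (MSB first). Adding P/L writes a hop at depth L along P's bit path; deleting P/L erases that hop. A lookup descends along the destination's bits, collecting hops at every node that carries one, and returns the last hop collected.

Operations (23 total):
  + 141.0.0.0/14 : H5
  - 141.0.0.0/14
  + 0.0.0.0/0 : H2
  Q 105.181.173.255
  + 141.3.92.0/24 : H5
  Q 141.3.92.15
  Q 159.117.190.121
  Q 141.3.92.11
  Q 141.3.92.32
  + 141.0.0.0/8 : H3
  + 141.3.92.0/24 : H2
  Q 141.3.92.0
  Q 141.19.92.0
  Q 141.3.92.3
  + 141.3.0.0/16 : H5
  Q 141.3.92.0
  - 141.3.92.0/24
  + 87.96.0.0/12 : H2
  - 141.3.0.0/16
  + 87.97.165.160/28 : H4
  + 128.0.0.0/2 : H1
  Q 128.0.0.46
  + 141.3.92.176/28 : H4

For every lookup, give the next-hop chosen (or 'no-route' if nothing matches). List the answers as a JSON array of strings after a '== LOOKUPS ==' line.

Trace:
  add 141.0.0.0/14 -> H5 at depth 14
  del 141.0.0.0/14 (clear depth 14)
  add 0.0.0.0/0 -> H2 at depth 0
  Q 105.181.173.255: descend ε ; hops seen [H2] ; pick H2
  add 141.3.92.0/24 -> H5 at depth 24
  Q 141.3.92.15: descend 100011010000001101011100 ; hops seen [H2,H5] ; pick H5
  Q 159.117.190.121: descend 100 ; hops seen [H2] ; pick H2
  Q 141.3.92.11: descend 100011010000001101011100 ; hops seen [H2,H5] ; pick H5
  Q 141.3.92.32: descend 100011010000001101011100 ; hops seen [H2,H5] ; pick H5
  add 141.0.0.0/8 -> H3 at depth 8
  add 141.3.92.0/24 -> H2 at depth 24
  Q 141.3.92.0: descend 100011010000001101011100 ; hops seen [H2,H3,H2] ; pick H2
  Q 141.19.92.0: descend 10001101000 ; hops seen [H2,H3] ; pick H3
  Q 141.3.92.3: descend 100011010000001101011100 ; hops seen [H2,H3,H2] ; pick H2
  add 141.3.0.0/16 -> H5 at depth 16
  Q 141.3.92.0: descend 100011010000001101011100 ; hops seen [H2,H3,H5,H2] ; pick H2
  del 141.3.92.0/24 (clear depth 24)
  add 87.96.0.0/12 -> H2 at depth 12
  del 141.3.0.0/16 (clear depth 16)
  add 87.97.165.160/28 -> H4 at depth 28
  add 128.0.0.0/2 -> H1 at depth 2
  Q 128.0.0.46: descend 1000 ; hops seen [H2,H1] ; pick H1
  add 141.3.92.176/28 -> H4 at depth 28

== LOOKUPS ==
["H2","H5","H2","H5","H5","H2","H3","H2","H2","H1"]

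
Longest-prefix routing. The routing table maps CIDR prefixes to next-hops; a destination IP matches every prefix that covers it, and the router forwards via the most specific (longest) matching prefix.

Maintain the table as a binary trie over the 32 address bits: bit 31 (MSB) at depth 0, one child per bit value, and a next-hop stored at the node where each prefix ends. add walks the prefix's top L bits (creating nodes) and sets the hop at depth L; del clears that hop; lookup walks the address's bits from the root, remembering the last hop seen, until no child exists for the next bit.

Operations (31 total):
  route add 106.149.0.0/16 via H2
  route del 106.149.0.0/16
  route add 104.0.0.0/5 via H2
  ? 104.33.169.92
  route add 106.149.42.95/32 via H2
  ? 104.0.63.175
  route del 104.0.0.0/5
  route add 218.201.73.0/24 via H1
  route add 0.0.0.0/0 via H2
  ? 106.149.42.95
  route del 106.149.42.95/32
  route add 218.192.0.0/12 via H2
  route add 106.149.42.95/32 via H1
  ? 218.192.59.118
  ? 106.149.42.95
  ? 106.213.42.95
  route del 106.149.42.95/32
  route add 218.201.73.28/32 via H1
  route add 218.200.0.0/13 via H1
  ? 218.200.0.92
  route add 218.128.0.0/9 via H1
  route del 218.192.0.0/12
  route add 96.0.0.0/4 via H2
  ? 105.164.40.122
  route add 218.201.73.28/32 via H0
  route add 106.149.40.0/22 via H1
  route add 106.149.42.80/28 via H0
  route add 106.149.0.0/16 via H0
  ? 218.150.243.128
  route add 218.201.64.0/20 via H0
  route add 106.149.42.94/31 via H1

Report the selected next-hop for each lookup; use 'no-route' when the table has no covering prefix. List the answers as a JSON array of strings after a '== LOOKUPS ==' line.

Apply in order:
  add 106.149.0.0/16 -> H2 at depth 16
  - 106.149.0.0/16 clear@16
  add 104.0.0.0/5 -> H2 at depth 5
  Q 104.33.169.92: descend 011010 ; hops seen [H2] ; pick H2
  add 106.149.42.95/32 -> H2 at depth 32
  Q 104.0.63.175: descend 011010 ; hops seen [H2] ; pick H2
  - 104.0.0.0/5 clear@5
  add 218.201.73.0/24 -> H1 at depth 24
  add 0.0.0.0/0 -> H2 at depth 0
  Q 106.149.42.95: descend 01101010100101010010101001011111 ; hops seen [H2,H2] ; pick H2
  - 106.149.42.95/32 clear@32
  add 218.192.0.0/12 -> H2 at depth 12
  add 106.149.42.95/32 -> H1 at depth 32
  Q 218.192.59.118: descend 110110101100 ; hops seen [H2,H2] ; pick H2
  Q 106.149.42.95: descend 01101010100101010010101001011111 ; hops seen [H2,H1] ; pick H1
  Q 106.213.42.95: descend 011010101 ; hops seen [H2] ; pick H2
  - 106.149.42.95/32 clear@32
  add 218.201.73.28/32 -> H1 at depth 32
  add 218.200.0.0/13 -> H1 at depth 13
  Q 218.200.0.92: descend 110110101100100 ; hops seen [H2,H2,H1] ; pick H1
  add 218.128.0.0/9 -> H1 at depth 9
  - 218.192.0.0/12 clear@12
  add 96.0.0.0/4 -> H2 at depth 4
  Q 105.164.40.122: descend 011010 ; hops seen [H2,H2] ; pick H2
  add 218.201.73.28/32 -> H0 at depth 32
  add 106.149.40.0/22 -> H1 at depth 22
  add 106.149.42.80/28 -> H0 at depth 28
  add 106.149.0.0/16 -> H0 at depth 16
  Q 218.150.243.128: descend 110110101 ; hops seen [H2,H1] ; pick H1
  add 218.201.64.0/20 -> H0 at depth 20
  add 106.149.42.94/31 -> H1 at depth 31

== LOOKUPS ==
["H2","H2","H2","H2","H1","H2","H1","H2","H1"]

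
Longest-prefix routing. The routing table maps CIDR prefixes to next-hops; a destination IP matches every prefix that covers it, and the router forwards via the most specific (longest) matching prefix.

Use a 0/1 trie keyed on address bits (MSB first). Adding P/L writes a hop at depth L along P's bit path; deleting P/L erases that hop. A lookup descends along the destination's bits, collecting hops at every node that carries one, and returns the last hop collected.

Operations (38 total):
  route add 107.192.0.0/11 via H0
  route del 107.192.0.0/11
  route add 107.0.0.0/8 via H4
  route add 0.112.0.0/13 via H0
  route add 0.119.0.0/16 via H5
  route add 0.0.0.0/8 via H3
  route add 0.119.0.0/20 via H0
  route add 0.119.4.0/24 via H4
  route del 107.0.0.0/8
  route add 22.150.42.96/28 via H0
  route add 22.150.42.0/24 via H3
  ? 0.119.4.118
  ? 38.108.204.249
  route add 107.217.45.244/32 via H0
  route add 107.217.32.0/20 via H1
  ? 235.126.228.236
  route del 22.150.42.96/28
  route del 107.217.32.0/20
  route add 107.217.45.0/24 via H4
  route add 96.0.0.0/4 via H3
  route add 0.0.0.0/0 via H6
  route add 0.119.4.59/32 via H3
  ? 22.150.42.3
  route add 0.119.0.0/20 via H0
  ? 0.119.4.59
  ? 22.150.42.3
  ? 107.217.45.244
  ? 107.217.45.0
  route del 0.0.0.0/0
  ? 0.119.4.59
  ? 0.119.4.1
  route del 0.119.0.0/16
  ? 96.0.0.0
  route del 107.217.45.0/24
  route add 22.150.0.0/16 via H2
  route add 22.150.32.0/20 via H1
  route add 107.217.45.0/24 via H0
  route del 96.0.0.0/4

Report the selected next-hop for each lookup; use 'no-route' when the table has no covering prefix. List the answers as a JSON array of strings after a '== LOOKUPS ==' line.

Process each operation:
  add 107.192.0.0/11 -> H0 at depth 11
  - 107.192.0.0/11 clear@11
  add 107.0.0.0/8 -> H4 at depth 8
  add 0.112.0.0/13 -> H0 at depth 13
  add 0.119.0.0/16 -> H5 at depth 16
  add 0.0.0.0/8 -> H3 at depth 8
  add 0.119.0.0/20 -> H0 at depth 20
  add 0.119.4.0/24 -> H4 at depth 24
  - 107.0.0.0/8 clear@8
  add 22.150.42.96/28 -> H0 at depth 28
  add 22.150.42.0/24 -> H3 at depth 24
  lookup 0.119.4.118: bits 000000000111011100000100 walk d0:-→d1:-→d2:-→d3:-→d4:-→d5:-→d6:-→d7:-→d8:H3→d9:-→d10:-→d11:-→d12:-→d13:H0→d14:-→d15:-→d16:H5→d17:-→d18:-→d19:-→d20:H0→d21:-→d22:-→d23:-→d24:H4 -> H4
  lookup 38.108.204.249: bits 00 walk d0:-→d1:-→d2:- -> no-route
  add 107.217.45.244/32 -> H0 at depth 32
  add 107.217.32.0/20 -> H1 at depth 20
  lookup 235.126.228.236: bits ε walk d0:- -> no-route
  - 22.150.42.96/28 clear@28
  - 107.217.32.0/20 clear@20
  add 107.217.45.0/24 -> H4 at depth 24
  add 96.0.0.0/4 -> H3 at depth 4
  add 0.0.0.0/0 -> H6 at depth 0
  add 0.119.4.59/32 -> H3 at depth 32
  lookup 22.150.42.3: bits 0001011010010110001010100 walk d0:H6→d1:-→d2:-→d3:-→d4:-→d5:-→d6:-→d7:-→d8:-→d9:-→d10:-→d11:-→d12:-→d13:-→d14:-→d15:-→d16:-→d17:-→d18:-→d19:-→d20:-→d21:-→d22:-→d23:-→d24:H3→d25:- -> H3
  add 0.119.0.0/20 -> H0 at depth 20
  lookup 0.119.4.59: bits 00000000011101110000010000111011 walk d0:H6→d1:-→d2:-→d3:-→d4:-→d5:-→d6:-→d7:-→d8:H3→d9:-→d10:-→d11:-→d12:-→d13:H0→d14:-→d15:-→d16:H5→d17:-→d18:-→d19:-→d20:H0→d21:-→d22:-→d23:-→d24:H4→d25:-→d26:-→d27:-→d28:-→d29:-→d30:-→d31:-→d32:H3 -> H3
  lookup 22.150.42.3: bits 0001011010010110001010100 walk d0:H6→d1:-→d2:-→d3:-→d4:-→d5:-→d6:-→d7:-→d8:-→d9:-→d10:-→d11:-→d12:-→d13:-→d14:-→d15:-→d16:-→d17:-→d18:-→d19:-→d20:-→d21:-→d22:-→d23:-→d24:H3→d25:- -> H3
  lookup 107.217.45.244: bits 01101011110110010010110111110100 walk d0:H6→d1:-→d2:-→d3:-→d4:H3→d5:-→d6:-→d7:-→d8:-→d9:-→d10:-→d11:-→d12:-→d13:-→d14:-→d15:-→d16:-→d17:-→d18:-→d19:-→d20:-→d21:-→d22:-→d23:-→d24:H4→d25:-→d26:-→d27:-→d28:-→d29:-→d30:-→d31:-→d32:H0 -> H0
  lookup 107.217.45.0: bits 011010111101100100101101 walk d0:H6→d1:-→d2:-→d3:-→d4:H3→d5:-→d6:-→d7:-→d8:-→d9:-→d10:-→d11:-→d12:-→d13:-→d14:-→d15:-→d16:-→d17:-→d18:-→d19:-→d20:-→d21:-→d22:-→d23:-→d24:H4 -> H4
  - 0.0.0.0/0 clear@0
  lookup 0.119.4.59: bits 00000000011101110000010000111011 walk d0:-→d1:-→d2:-→d3:-→d4:-→d5:-→d6:-→d7:-→d8:H3→d9:-→d10:-→d11:-→d12:-→d13:H0→d14:-→d15:-→d16:H5→d17:-→d18:-→d19:-→d20:H0→d21:-→d22:-→d23:-→d24:H4→d25:-→d26:-→d27:-→d28:-→d29:-→d30:-→d31:-→d32:H3 -> H3
  lookup 0.119.4.1: bits 00000000011101110000010000 walk d0:-→d1:-→d2:-→d3:-→d4:-→d5:-→d6:-→d7:-→d8:H3→d9:-→d10:-→d11:-→d12:-→d13:H0→d14:-→d15:-→d16:H5→d17:-→d18:-→d19:-→d20:H0→d21:-→d22:-→d23:-→d24:H4→d25:-→d26:- -> H4
  - 0.119.0.0/16 clear@16
  lookup 96.0.0.0: bits 0110 walk d0:-→d1:-→d2:-→d3:-→d4:H3 -> H3
  - 107.217.45.0/24 clear@24
  add 22.150.0.0/16 -> H2 at depth 16
  add 22.150.32.0/20 -> H1 at depth 20
  add 107.217.45.0/24 -> H0 at depth 24
  - 96.0.0.0/4 clear@4

== LOOKUPS ==
["H4","no-route","no-route","H3","H3","H3","H0","H4","H3","H4","H3"]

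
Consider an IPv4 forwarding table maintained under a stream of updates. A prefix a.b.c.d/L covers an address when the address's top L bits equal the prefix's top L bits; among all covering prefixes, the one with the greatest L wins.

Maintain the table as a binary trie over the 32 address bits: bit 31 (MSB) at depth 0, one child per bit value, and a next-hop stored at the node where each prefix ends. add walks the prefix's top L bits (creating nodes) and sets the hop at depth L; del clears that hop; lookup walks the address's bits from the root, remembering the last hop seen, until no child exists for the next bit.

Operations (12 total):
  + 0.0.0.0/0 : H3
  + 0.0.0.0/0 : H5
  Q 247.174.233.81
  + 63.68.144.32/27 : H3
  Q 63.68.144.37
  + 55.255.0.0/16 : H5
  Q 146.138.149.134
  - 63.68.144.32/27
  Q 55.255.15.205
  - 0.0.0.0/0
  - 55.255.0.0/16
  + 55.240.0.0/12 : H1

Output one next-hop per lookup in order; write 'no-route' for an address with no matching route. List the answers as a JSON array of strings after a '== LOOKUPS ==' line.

Apply in order:
  add 0.0.0.0/0 -> H3 at depth 0
  add 0.0.0.0/0 -> H5 at depth 0
  ? 247.174.233.81  path d0:H5  best=H5
  add 63.68.144.32/27 -> H3 at depth 27
  ? 63.68.144.37  path d0:H5→d1:-→d2:-→d3:-→d4:-→d5:-→d6:-→d7:-→d8:-→d9:-→d10:-→d11:-→d12:-→d13:-→d14:-→d15:-→d16:-→d17:-→d18:-→d19:-→d20:-→d21:-→d22:-→d23:-→d24:-→d25:-→d26:-→d27:H3  best=H3
  add 55.255.0.0/16 -> H5 at depth 16
  ? 146.138.149.134  path d0:H5  best=H5
  del 63.68.144.32/27 (clear depth 27)
  ? 55.255.15.205  path d0:H5→d1:-→d2:-→d3:-→d4:-→d5:-→d6:-→d7:-→d8:-→d9:-→d10:-→d11:-→d12:-→d13:-→d14:-→d15:-→d16:H5  best=H5
  del 0.0.0.0/0 (clear depth 0)
  del 55.255.0.0/16 (clear depth 16)
  add 55.240.0.0/12 -> H1 at depth 12

== LOOKUPS ==
["H5","H3","H5","H5"]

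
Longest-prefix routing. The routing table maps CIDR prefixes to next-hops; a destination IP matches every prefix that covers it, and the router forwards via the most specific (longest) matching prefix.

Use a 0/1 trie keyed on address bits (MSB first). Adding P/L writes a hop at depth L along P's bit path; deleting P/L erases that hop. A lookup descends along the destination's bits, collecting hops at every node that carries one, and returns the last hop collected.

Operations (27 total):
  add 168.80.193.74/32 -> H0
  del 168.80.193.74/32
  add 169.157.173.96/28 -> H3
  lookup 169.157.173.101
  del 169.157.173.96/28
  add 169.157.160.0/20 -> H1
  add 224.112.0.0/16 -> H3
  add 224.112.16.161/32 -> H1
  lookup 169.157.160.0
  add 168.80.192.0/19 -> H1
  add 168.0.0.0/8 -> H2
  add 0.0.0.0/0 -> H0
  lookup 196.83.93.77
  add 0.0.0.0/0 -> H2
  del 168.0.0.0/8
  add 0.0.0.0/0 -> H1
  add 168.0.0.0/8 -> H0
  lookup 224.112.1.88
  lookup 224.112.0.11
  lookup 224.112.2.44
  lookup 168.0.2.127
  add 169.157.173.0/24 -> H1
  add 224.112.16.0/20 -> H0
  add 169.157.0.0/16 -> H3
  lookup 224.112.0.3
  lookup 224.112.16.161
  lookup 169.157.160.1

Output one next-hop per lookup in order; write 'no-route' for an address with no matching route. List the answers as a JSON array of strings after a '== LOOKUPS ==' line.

Trace:
  + 168.80.193.74/32 (H0) depth=32
  - 168.80.193.74/32 clear@32
  + 169.157.173.96/28 (H3) depth=28
  Q 169.157.173.101: descend 1010100110011101101011010110 ; hops seen [H3] ; pick H3
  - 169.157.173.96/28 clear@28
  + 169.157.160.0/20 (H1) depth=20
  + 224.112.0.0/16 (H3) depth=16
  + 224.112.16.161/32 (H1) depth=32
  Q 169.157.160.0: descend 10101001100111011010 ; hops seen [H1] ; pick H1
  + 168.80.192.0/19 (H1) depth=19
  + 168.0.0.0/8 (H2) depth=8
  + 0.0.0.0/0 (H0) depth=0
  Q 196.83.93.77: descend 11 ; hops seen [H0] ; pick H0
  + 0.0.0.0/0 (H2) depth=0
  - 168.0.0.0/8 clear@8
  + 0.0.0.0/0 (H1) depth=0
  + 168.0.0.0/8 (H0) depth=8
  Q 224.112.1.88: descend 1110000001110000000 ; hops seen [H1,H3] ; pick H3
  Q 224.112.0.11: descend 1110000001110000000 ; hops seen [H1,H3] ; pick H3
  Q 224.112.2.44: descend 1110000001110000000 ; hops seen [H1,H3] ; pick H3
  Q 168.0.2.127: descend 101010000 ; hops seen [H1,H0] ; pick H0
  + 169.157.173.0/24 (H1) depth=24
  + 224.112.16.0/20 (H0) depth=20
  + 169.157.0.0/16 (H3) depth=16
  Q 224.112.0.3: descend 1110000001110000000 ; hops seen [H1,H3] ; pick H3
  Q 224.112.16.161: descend 11100000011100000001000010100001 ; hops seen [H1,H3,H0,H1] ; pick H1
  Q 169.157.160.1: descend 10101001100111011010 ; hops seen [H1,H3,H1] ; pick H1

== LOOKUPS ==
["H3","H1","H0","H3","H3","H3","H0","H3","H1","H1"]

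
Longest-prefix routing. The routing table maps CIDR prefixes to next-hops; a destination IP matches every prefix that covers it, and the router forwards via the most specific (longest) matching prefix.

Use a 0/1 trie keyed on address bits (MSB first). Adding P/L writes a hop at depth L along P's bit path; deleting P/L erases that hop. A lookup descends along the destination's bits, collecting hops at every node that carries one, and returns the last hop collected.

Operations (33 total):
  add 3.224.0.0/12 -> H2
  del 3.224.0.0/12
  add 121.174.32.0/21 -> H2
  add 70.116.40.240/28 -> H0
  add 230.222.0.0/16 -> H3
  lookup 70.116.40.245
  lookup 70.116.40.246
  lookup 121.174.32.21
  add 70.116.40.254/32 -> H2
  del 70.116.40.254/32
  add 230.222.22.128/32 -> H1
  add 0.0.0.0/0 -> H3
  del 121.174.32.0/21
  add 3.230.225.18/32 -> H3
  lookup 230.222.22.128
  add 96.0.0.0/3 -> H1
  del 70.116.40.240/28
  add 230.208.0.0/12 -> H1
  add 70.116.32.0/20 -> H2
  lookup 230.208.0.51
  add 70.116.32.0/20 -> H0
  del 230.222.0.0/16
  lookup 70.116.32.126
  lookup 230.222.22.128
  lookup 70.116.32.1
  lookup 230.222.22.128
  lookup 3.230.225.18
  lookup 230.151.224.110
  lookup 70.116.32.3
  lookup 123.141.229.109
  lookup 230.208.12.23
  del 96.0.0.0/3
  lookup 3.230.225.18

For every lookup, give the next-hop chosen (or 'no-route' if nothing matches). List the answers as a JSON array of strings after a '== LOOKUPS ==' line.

Process each operation:
  + 3.224.0.0/12 (H2) depth=12
  - 3.224.0.0/12 clear@12
  + 121.174.32.0/21 (H2) depth=21
  + 70.116.40.240/28 (H0) depth=28
  + 230.222.0.0/16 (H3) depth=16
  lookup 70.116.40.245: bits 0100011001110100001010001111 walk d0:-→d1:-→d2:-→d3:-→d4:-→d5:-→d6:-→d7:-→d8:-→d9:-→d10:-→d11:-→d12:-→d13:-→d14:-→d15:-→d16:-→d17:-→d18:-→d19:-→d20:-→d21:-→d22:-→d23:-→d24:-→d25:-→d26:-→d27:-→d28:H0 -> H0
  lookup 70.116.40.246: bits 0100011001110100001010001111 walk d0:-→d1:-→d2:-→d3:-→d4:-→d5:-→d6:-→d7:-→d8:-→d9:-→d10:-→d11:-→d12:-→d13:-→d14:-→d15:-→d16:-→d17:-→d18:-→d19:-→d20:-→d21:-→d22:-→d23:-→d24:-→d25:-→d26:-→d27:-→d28:H0 -> H0
  lookup 121.174.32.21: bits 011110011010111000100 walk d0:-→d1:-→d2:-→d3:-→d4:-→d5:-→d6:-→d7:-→d8:-→d9:-→d10:-→d11:-→d12:-→d13:-→d14:-→d15:-→d16:-→d17:-→d18:-→d19:-→d20:-→d21:H2 -> H2
  + 70.116.40.254/32 (H2) depth=32
  - 70.116.40.254/32 clear@32
  + 230.222.22.128/32 (H1) depth=32
  + 0.0.0.0/0 (H3) depth=0
  - 121.174.32.0/21 clear@21
  + 3.230.225.18/32 (H3) depth=32
  lookup 230.222.22.128: bits 11100110110111100001011010000000 walk d0:H3→d1:-→d2:-→d3:-→d4:-→d5:-→d6:-→d7:-→d8:-→d9:-→d10:-→d11:-→d12:-→d13:-→d14:-→d15:-→d16:H3→d17:-→d18:-→d19:-→d20:-→d21:-→d22:-→d23:-→d24:-→d25:-→d26:-→d27:-→d28:-→d29:-→d30:-→d31:-→d32:H1 -> H1
  + 96.0.0.0/3 (H1) depth=3
  - 70.116.40.240/28 clear@28
  + 230.208.0.0/12 (H1) depth=12
  + 70.116.32.0/20 (H2) depth=20
  lookup 230.208.0.51: bits 111001101101 walk d0:H3→d1:-→d2:-→d3:-→d4:-→d5:-→d6:-→d7:-→d8:-→d9:-→d10:-→d11:-→d12:H1 -> H1
  + 70.116.32.0/20 (H0) depth=20
  - 230.222.0.0/16 clear@16
  lookup 70.116.32.126: bits 01000110011101000010 walk d0:H3→d1:-→d2:-→d3:-→d4:-→d5:-→d6:-→d7:-→d8:-→d9:-→d10:-→d11:-→d12:-→d13:-→d14:-→d15:-→d16:-→d17:-→d18:-→d19:-→d20:H0 -> H0
  lookup 230.222.22.128: bits 11100110110111100001011010000000 walk d0:H3→d1:-→d2:-→d3:-→d4:-→d5:-→d6:-→d7:-→d8:-→d9:-→d10:-→d11:-→d12:H1→d13:-→d14:-→d15:-→d16:-→d17:-→d18:-→d19:-→d20:-→d21:-→d22:-→d23:-→d24:-→d25:-→d26:-→d27:-→d28:-→d29:-→d30:-→d31:-→d32:H1 -> H1
  lookup 70.116.32.1: bits 01000110011101000010 walk d0:H3→d1:-→d2:-→d3:-→d4:-→d5:-→d6:-→d7:-→d8:-→d9:-→d10:-→d11:-→d12:-→d13:-→d14:-→d15:-→d16:-→d17:-→d18:-→d19:-→d20:H0 -> H0
  lookup 230.222.22.128: bits 11100110110111100001011010000000 walk d0:H3→d1:-→d2:-→d3:-→d4:-→d5:-→d6:-→d7:-→d8:-→d9:-→d10:-→d11:-→d12:H1→d13:-→d14:-→d15:-→d16:-→d17:-→d18:-→d19:-→d20:-→d21:-→d22:-→d23:-→d24:-→d25:-→d26:-→d27:-→d28:-→d29:-→d30:-→d31:-→d32:H1 -> H1
  lookup 3.230.225.18: bits 00000011111001101110000100010010 walk d0:H3→d1:-→d2:-→d3:-→d4:-→d5:-→d6:-→d7:-→d8:-→d9:-→d10:-→d11:-→d12:-→d13:-→d14:-→d15:-→d16:-→d17:-→d18:-→d19:-→d20:-→d21:-→d22:-→d23:-→d24:-→d25:-→d26:-→d27:-→d28:-→d29:-→d30:-→d31:-→d32:H3 -> H3
  lookup 230.151.224.110: bits 111001101 walk d0:H3→d1:-→d2:-→d3:-→d4:-→d5:-→d6:-→d7:-→d8:-→d9:- -> H3
  lookup 70.116.32.3: bits 01000110011101000010 walk d0:H3→d1:-→d2:-→d3:-→d4:-→d5:-→d6:-→d7:-→d8:-→d9:-→d10:-→d11:-→d12:-→d13:-→d14:-→d15:-→d16:-→d17:-→d18:-→d19:-→d20:H0 -> H0
  lookup 123.141.229.109: bits 011110 walk d0:H3→d1:-→d2:-→d3:H1→d4:-→d5:-→d6:- -> H1
  lookup 230.208.12.23: bits 111001101101 walk d0:H3→d1:-→d2:-→d3:-→d4:-→d5:-→d6:-→d7:-→d8:-→d9:-→d10:-→d11:-→d12:H1 -> H1
  - 96.0.0.0/3 clear@3
  lookup 3.230.225.18: bits 00000011111001101110000100010010 walk d0:H3→d1:-→d2:-→d3:-→d4:-→d5:-→d6:-→d7:-→d8:-→d9:-→d10:-→d11:-→d12:-→d13:-→d14:-→d15:-→d16:-→d17:-→d18:-→d19:-→d20:-→d21:-→d22:-→d23:-→d24:-→d25:-→d26:-→d27:-→d28:-→d29:-→d30:-→d31:-→d32:H3 -> H3

== LOOKUPS ==
["H0","H0","H2","H1","H1","H0","H1","H0","H1","H3","H3","H0","H1","H1","H3"]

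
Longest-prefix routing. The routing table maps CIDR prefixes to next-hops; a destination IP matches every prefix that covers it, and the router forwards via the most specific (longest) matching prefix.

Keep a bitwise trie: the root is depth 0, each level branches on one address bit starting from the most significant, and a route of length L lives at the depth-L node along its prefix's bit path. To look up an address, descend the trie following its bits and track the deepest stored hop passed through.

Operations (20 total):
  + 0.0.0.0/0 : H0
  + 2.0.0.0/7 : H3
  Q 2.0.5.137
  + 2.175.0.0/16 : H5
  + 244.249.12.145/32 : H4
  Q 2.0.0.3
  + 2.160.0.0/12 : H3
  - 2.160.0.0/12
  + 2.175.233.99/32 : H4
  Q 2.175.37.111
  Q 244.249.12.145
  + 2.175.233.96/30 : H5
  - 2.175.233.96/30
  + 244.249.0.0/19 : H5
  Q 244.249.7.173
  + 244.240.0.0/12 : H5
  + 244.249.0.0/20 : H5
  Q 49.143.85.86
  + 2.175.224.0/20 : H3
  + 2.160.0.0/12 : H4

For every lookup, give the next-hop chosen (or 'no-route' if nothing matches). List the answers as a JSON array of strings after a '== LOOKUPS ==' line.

Apply in order:
  + 0.0.0.0/0 (H0) depth=0
  + 2.0.0.0/7 (H3) depth=7
  ? 2.0.5.137  path d0:H0→d1:-→d2:-→d3:-→d4:-→d5:-→d6:-→d7:H3  best=H3
  + 2.175.0.0/16 (H5) depth=16
  + 244.249.12.145/32 (H4) depth=32
  ? 2.0.0.3  path d0:H0→d1:-→d2:-→d3:-→d4:-→d5:-→d6:-→d7:H3→d8:-  best=H3
  + 2.160.0.0/12 (H3) depth=12
  del 2.160.0.0/12 (clear depth 12)
  + 2.175.233.99/32 (H4) depth=32
  ? 2.175.37.111  path d0:H0→d1:-→d2:-→d3:-→d4:-→d5:-→d6:-→d7:H3→d8:-→d9:-→d10:-→d11:-→d12:-→d13:-→d14:-→d15:-→d16:H5  best=H5
  ? 244.249.12.145  path d0:H0→d1:-→d2:-→d3:-→d4:-→d5:-→d6:-→d7:-→d8:-→d9:-→d10:-→d11:-→d12:-→d13:-→d14:-→d15:-→d16:-→d17:-→d18:-→d19:-→d20:-→d21:-→d22:-→d23:-→d24:-→d25:-→d26:-→d27:-→d28:-→d29:-→d30:-→d31:-→d32:H4  best=H4
  + 2.175.233.96/30 (H5) depth=30
  del 2.175.233.96/30 (clear depth 30)
  + 244.249.0.0/19 (H5) depth=19
  ? 244.249.7.173  path d0:H0→d1:-→d2:-→d3:-→d4:-→d5:-→d6:-→d7:-→d8:-→d9:-→d10:-→d11:-→d12:-→d13:-→d14:-→d15:-→d16:-→d17:-→d18:-→d19:H5→d20:-  best=H5
  + 244.240.0.0/12 (H5) depth=12
  + 244.249.0.0/20 (H5) depth=20
  ? 49.143.85.86  path d0:H0→d1:-→d2:-  best=H0
  + 2.175.224.0/20 (H3) depth=20
  + 2.160.0.0/12 (H4) depth=12

== LOOKUPS ==
["H3","H3","H5","H4","H5","H0"]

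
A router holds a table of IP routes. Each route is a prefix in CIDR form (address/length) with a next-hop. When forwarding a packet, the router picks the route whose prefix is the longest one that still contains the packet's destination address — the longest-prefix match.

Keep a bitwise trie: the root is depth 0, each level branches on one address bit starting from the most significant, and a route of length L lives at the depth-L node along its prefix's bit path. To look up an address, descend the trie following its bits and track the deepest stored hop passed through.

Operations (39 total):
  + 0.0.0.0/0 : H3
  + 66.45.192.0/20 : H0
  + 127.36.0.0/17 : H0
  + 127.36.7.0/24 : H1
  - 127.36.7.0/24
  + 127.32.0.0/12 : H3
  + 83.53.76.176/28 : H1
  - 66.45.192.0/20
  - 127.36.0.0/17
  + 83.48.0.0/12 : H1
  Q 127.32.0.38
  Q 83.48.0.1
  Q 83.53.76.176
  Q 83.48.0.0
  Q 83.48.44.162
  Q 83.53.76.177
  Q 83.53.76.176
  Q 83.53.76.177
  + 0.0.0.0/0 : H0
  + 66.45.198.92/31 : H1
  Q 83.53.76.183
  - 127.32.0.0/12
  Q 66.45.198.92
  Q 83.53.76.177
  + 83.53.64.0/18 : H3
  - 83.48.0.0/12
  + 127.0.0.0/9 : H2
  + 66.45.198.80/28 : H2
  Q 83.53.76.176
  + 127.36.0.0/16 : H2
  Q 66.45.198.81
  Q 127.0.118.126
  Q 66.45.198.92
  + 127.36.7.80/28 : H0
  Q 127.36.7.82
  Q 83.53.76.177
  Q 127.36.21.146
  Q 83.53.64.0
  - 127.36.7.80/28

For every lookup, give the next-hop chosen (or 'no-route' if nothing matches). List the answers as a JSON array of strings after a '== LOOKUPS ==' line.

Trace:
  + 0.0.0.0/0 (H3) depth=0
  + 66.45.192.0/20 (H0) depth=20
  + 127.36.0.0/17 (H0) depth=17
  + 127.36.7.0/24 (H1) depth=24
  - 127.36.7.0/24 clear@24
  + 127.32.0.0/12 (H3) depth=12
  + 83.53.76.176/28 (H1) depth=28
  - 66.45.192.0/20 clear@20
  - 127.36.0.0/17 clear@17
  + 83.48.0.0/12 (H1) depth=12
  lookup 127.32.0.38: bits 0111111100100 walk d0:H3→d1:-→d2:-→d3:-→d4:-→d5:-→d6:-→d7:-→d8:-→d9:-→d10:-→d11:-→d12:H3→d13:- -> H3
  lookup 83.48.0.1: bits 0101001100110 walk d0:H3→d1:-→d2:-→d3:-→d4:-→d5:-→d6:-→d7:-→d8:-→d9:-→d10:-→d11:-→d12:H1→d13:- -> H1
  lookup 83.53.76.176: bits 0101001100110101010011001011 walk d0:H3→d1:-→d2:-→d3:-→d4:-→d5:-→d6:-→d7:-→d8:-→d9:-→d10:-→d11:-→d12:H1→d13:-→d14:-→d15:-→d16:-→d17:-→d18:-→d19:-→d20:-→d21:-→d22:-→d23:-→d24:-→d25:-→d26:-→d27:-→d28:H1 -> H1
  lookup 83.48.0.0: bits 0101001100110 walk d0:H3→d1:-→d2:-→d3:-→d4:-→d5:-→d6:-→d7:-→d8:-→d9:-→d10:-→d11:-→d12:H1→d13:- -> H1
  lookup 83.48.44.162: bits 0101001100110 walk d0:H3→d1:-→d2:-→d3:-→d4:-→d5:-→d6:-→d7:-→d8:-→d9:-→d10:-→d11:-→d12:H1→d13:- -> H1
  lookup 83.53.76.177: bits 0101001100110101010011001011 walk d0:H3→d1:-→d2:-→d3:-→d4:-→d5:-→d6:-→d7:-→d8:-→d9:-→d10:-→d11:-→d12:H1→d13:-→d14:-→d15:-→d16:-→d17:-→d18:-→d19:-→d20:-→d21:-→d22:-→d23:-→d24:-→d25:-→d26:-→d27:-→d28:H1 -> H1
  lookup 83.53.76.176: bits 0101001100110101010011001011 walk d0:H3→d1:-→d2:-→d3:-→d4:-→d5:-→d6:-→d7:-→d8:-→d9:-→d10:-→d11:-→d12:H1→d13:-→d14:-→d15:-→d16:-→d17:-→d18:-→d19:-→d20:-→d21:-→d22:-→d23:-→d24:-→d25:-→d26:-→d27:-→d28:H1 -> H1
  lookup 83.53.76.177: bits 0101001100110101010011001011 walk d0:H3→d1:-→d2:-→d3:-→d4:-→d5:-→d6:-→d7:-→d8:-→d9:-→d10:-→d11:-→d12:H1→d13:-→d14:-→d15:-→d16:-→d17:-→d18:-→d19:-→d20:-→d21:-→d22:-→d23:-→d24:-→d25:-→d26:-→d27:-→d28:H1 -> H1
  + 0.0.0.0/0 (H0) depth=0
  + 66.45.198.92/31 (H1) depth=31
  lookup 83.53.76.183: bits 0101001100110101010011001011 walk d0:H0→d1:-→d2:-→d3:-→d4:-→d5:-→d6:-→d7:-→d8:-→d9:-→d10:-→d11:-→d12:H1→d13:-→d14:-→d15:-→d16:-→d17:-→d18:-→d19:-→d20:-→d21:-→d22:-→d23:-→d24:-→d25:-→d26:-→d27:-→d28:H1 -> H1
  - 127.32.0.0/12 clear@12
  lookup 66.45.198.92: bits 0100001000101101110001100101110 walk d0:H0→d1:-→d2:-→d3:-→d4:-→d5:-→d6:-→d7:-→d8:-→d9:-→d10:-→d11:-→d12:-→d13:-→d14:-→d15:-→d16:-→d17:-→d18:-→d19:-→d20:-→d21:-→d22:-→d23:-→d24:-→d25:-→d26:-→d27:-→d28:-→d29:-→d30:-→d31:H1 -> H1
  lookup 83.53.76.177: bits 0101001100110101010011001011 walk d0:H0→d1:-→d2:-→d3:-→d4:-→d5:-→d6:-→d7:-→d8:-→d9:-→d10:-→d11:-→d12:H1→d13:-→d14:-→d15:-→d16:-→d17:-→d18:-→d19:-→d20:-→d21:-→d22:-→d23:-→d24:-→d25:-→d26:-→d27:-→d28:H1 -> H1
  + 83.53.64.0/18 (H3) depth=18
  - 83.48.0.0/12 clear@12
  + 127.0.0.0/9 (H2) depth=9
  + 66.45.198.80/28 (H2) depth=28
  lookup 83.53.76.176: bits 0101001100110101010011001011 walk d0:H0→d1:-→d2:-→d3:-→d4:-→d5:-→d6:-→d7:-→d8:-→d9:-→d10:-→d11:-→d12:-→d13:-→d14:-→d15:-→d16:-→d17:-→d18:H3→d19:-→d20:-→d21:-→d22:-→d23:-→d24:-→d25:-→d26:-→d27:-→d28:H1 -> H1
  + 127.36.0.0/16 (H2) depth=16
  lookup 66.45.198.81: bits 0100001000101101110001100101 walk d0:H0→d1:-→d2:-→d3:-→d4:-→d5:-→d6:-→d7:-→d8:-→d9:-→d10:-→d11:-→d12:-→d13:-→d14:-→d15:-→d16:-→d17:-→d18:-→d19:-→d20:-→d21:-→d22:-→d23:-→d24:-→d25:-→d26:-→d27:-→d28:H2 -> H2
  lookup 127.0.118.126: bits 0111111100 walk d0:H0→d1:-→d2:-→d3:-→d4:-→d5:-→d6:-→d7:-→d8:-→d9:H2→d10:- -> H2
  lookup 66.45.198.92: bits 0100001000101101110001100101110 walk d0:H0→d1:-→d2:-→d3:-→d4:-→d5:-→d6:-→d7:-→d8:-→d9:-→d10:-→d11:-→d12:-→d13:-→d14:-→d15:-→d16:-→d17:-→d18:-→d19:-→d20:-→d21:-→d22:-→d23:-→d24:-→d25:-→d26:-→d27:-→d28:H2→d29:-→d30:-→d31:H1 -> H1
  + 127.36.7.80/28 (H0) depth=28
  lookup 127.36.7.82: bits 0111111100100100000001110101 walk d0:H0→d1:-→d2:-→d3:-→d4:-→d5:-→d6:-→d7:-→d8:-→d9:H2→d10:-→d11:-→d12:-→d13:-→d14:-→d15:-→d16:H2→d17:-→d18:-→d19:-→d20:-→d21:-→d22:-→d23:-→d24:-→d25:-→d26:-→d27:-→d28:H0 -> H0
  lookup 83.53.76.177: bits 0101001100110101010011001011 walk d0:H0→d1:-→d2:-→d3:-→d4:-→d5:-→d6:-→d7:-→d8:-→d9:-→d10:-→d11:-→d12:-→d13:-→d14:-→d15:-→d16:-→d17:-→d18:H3→d19:-→d20:-→d21:-→d22:-→d23:-→d24:-→d25:-→d26:-→d27:-→d28:H1 -> H1
  lookup 127.36.21.146: bits 0111111100100100000 walk d0:H0→d1:-→d2:-→d3:-→d4:-→d5:-→d6:-→d7:-→d8:-→d9:H2→d10:-→d11:-→d12:-→d13:-→d14:-→d15:-→d16:H2→d17:-→d18:-→d19:- -> H2
  lookup 83.53.64.0: bits 01010011001101010100 walk d0:H0→d1:-→d2:-→d3:-→d4:-→d5:-→d6:-→d7:-→d8:-→d9:-→d10:-→d11:-→d12:-→d13:-→d14:-→d15:-→d16:-→d17:-→d18:H3→d19:-→d20:- -> H3
  - 127.36.7.80/28 clear@28

== LOOKUPS ==
["H3","H1","H1","H1","H1","H1","H1","H1","H1","H1","H1","H1","H2","H2","H1","H0","H1","H2","H3"]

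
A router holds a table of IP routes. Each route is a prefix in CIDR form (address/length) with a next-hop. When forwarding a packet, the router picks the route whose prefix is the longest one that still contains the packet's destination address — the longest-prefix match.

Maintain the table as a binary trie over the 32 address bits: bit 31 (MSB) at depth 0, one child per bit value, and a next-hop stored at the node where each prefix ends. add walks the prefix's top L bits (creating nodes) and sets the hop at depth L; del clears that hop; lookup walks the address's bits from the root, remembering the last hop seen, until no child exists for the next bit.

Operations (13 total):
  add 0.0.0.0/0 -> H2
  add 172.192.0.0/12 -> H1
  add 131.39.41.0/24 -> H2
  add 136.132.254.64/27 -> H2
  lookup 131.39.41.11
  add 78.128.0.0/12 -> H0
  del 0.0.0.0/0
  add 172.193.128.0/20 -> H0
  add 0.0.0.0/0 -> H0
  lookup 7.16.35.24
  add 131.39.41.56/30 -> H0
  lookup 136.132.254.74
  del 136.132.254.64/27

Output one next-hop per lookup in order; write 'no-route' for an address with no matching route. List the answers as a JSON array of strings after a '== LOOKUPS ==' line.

Trace:
  + 0.0.0.0/0 (H2) depth=0
  + 172.192.0.0/12 (H1) depth=12
  + 131.39.41.0/24 (H2) depth=24
  + 136.132.254.64/27 (H2) depth=27
  lookup 131.39.41.11: bits 100000110010011100101001 walk d0:H2→d1:-→d2:-→d3:-→d4:-→d5:-→d6:-→d7:-→d8:-→d9:-→d10:-→d11:-→d12:-→d13:-→d14:-→d15:-→d16:-→d17:-→d18:-→d19:-→d20:-→d21:-→d22:-→d23:-→d24:H2 -> H2
  + 78.128.0.0/12 (H0) depth=12
  del 0.0.0.0/0 (clear depth 0)
  + 172.193.128.0/20 (H0) depth=20
  + 0.0.0.0/0 (H0) depth=0
  lookup 7.16.35.24: bits 0 walk d0:H0→d1:- -> H0
  + 131.39.41.56/30 (H0) depth=30
  lookup 136.132.254.74: bits 100010001000010011111110010 walk d0:H0→d1:-→d2:-→d3:-→d4:-→d5:-→d6:-→d7:-→d8:-→d9:-→d10:-→d11:-→d12:-→d13:-→d14:-→d15:-→d16:-→d17:-→d18:-→d19:-→d20:-→d21:-→d22:-→d23:-→d24:-→d25:-→d26:-→d27:H2 -> H2
  del 136.132.254.64/27 (clear depth 27)

== LOOKUPS ==
["H2","H0","H2"]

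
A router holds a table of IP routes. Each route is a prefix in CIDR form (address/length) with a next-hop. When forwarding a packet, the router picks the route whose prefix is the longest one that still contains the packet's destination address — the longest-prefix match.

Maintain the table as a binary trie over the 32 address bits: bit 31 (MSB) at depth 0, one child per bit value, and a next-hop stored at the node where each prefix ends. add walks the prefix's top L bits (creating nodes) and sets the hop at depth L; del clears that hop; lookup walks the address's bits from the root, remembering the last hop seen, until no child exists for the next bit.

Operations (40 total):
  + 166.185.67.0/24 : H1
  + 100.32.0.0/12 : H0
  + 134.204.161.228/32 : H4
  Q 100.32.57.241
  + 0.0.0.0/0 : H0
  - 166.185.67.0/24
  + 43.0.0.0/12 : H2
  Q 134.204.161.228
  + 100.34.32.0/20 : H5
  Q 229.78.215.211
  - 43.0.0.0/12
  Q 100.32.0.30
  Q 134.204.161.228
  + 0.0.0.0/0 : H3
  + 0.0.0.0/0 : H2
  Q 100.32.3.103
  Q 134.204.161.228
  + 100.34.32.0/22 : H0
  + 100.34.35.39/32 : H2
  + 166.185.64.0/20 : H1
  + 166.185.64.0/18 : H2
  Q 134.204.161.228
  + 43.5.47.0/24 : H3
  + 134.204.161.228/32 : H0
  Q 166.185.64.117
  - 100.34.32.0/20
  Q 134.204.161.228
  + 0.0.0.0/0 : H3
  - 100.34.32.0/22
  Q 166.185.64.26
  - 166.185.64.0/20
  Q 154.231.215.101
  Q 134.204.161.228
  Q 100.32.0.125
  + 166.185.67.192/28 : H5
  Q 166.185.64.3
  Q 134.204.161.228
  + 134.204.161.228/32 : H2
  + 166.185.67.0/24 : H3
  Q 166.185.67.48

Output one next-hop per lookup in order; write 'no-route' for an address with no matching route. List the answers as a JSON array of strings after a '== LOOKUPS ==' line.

Trace:
  add 166.185.67.0/24 -> H1 at depth 24
  add 100.32.0.0/12 -> H0 at depth 12
  add 134.204.161.228/32 -> H4 at depth 32
  ? 100.32.57.241  path d0:-→d1:-→d2:-→d3:-→d4:-→d5:-→d6:-→d7:-→d8:-→d9:-→d10:-→d11:-→d12:H0  best=H0
  add 0.0.0.0/0 -> H0 at depth 0
  del 166.185.67.0/24 (clear depth 24)
  add 43.0.0.0/12 -> H2 at depth 12
  ? 134.204.161.228  path d0:H0→d1:-→d2:-→d3:-→d4:-→d5:-→d6:-→d7:-→d8:-→d9:-→d10:-→d11:-→d12:-→d13:-→d14:-→d15:-→d16:-→d17:-→d18:-→d19:-→d20:-→d21:-→d22:-→d23:-→d24:-→d25:-→d26:-→d27:-→d28:-→d29:-→d30:-→d31:-→d32:H4  best=H4
  add 100.34.32.0/20 -> H5 at depth 20
  ? 229.78.215.211  path d0:H0→d1:-  best=H0
  del 43.0.0.0/12 (clear depth 12)
  ? 100.32.0.30  path d0:H0→d1:-→d2:-→d3:-→d4:-→d5:-→d6:-→d7:-→d8:-→d9:-→d10:-→d11:-→d12:H0→d13:-→d14:-  best=H0
  ? 134.204.161.228  path d0:H0→d1:-→d2:-→d3:-→d4:-→d5:-→d6:-→d7:-→d8:-→d9:-→d10:-→d11:-→d12:-→d13:-→d14:-→d15:-→d16:-→d17:-→d18:-→d19:-→d20:-→d21:-→d22:-→d23:-→d24:-→d25:-→d26:-→d27:-→d28:-→d29:-→d30:-→d31:-→d32:H4  best=H4
  add 0.0.0.0/0 -> H3 at depth 0
  add 0.0.0.0/0 -> H2 at depth 0
  ? 100.32.3.103  path d0:H2→d1:-→d2:-→d3:-→d4:-→d5:-→d6:-→d7:-→d8:-→d9:-→d10:-→d11:-→d12:H0→d13:-→d14:-  best=H0
  ? 134.204.161.228  path d0:H2→d1:-→d2:-→d3:-→d4:-→d5:-→d6:-→d7:-→d8:-→d9:-→d10:-→d11:-→d12:-→d13:-→d14:-→d15:-→d16:-→d17:-→d18:-→d19:-→d20:-→d21:-→d22:-→d23:-→d24:-→d25:-→d26:-→d27:-→d28:-→d29:-→d30:-→d31:-→d32:H4  best=H4
  add 100.34.32.0/22 -> H0 at depth 22
  add 100.34.35.39/32 -> H2 at depth 32
  add 166.185.64.0/20 -> H1 at depth 20
  add 166.185.64.0/18 -> H2 at depth 18
  ? 134.204.161.228  path d0:H2→d1:-→d2:-→d3:-→d4:-→d5:-→d6:-→d7:-→d8:-→d9:-→d10:-→d11:-→d12:-→d13:-→d14:-→d15:-→d16:-→d17:-→d18:-→d19:-→d20:-→d21:-→d22:-→d23:-→d24:-→d25:-→d26:-→d27:-→d28:-→d29:-→d30:-→d31:-→d32:H4  best=H4
  add 43.5.47.0/24 -> H3 at depth 24
  add 134.204.161.228/32 -> H0 at depth 32
  ? 166.185.64.117  path d0:H2→d1:-→d2:-→d3:-→d4:-→d5:-→d6:-→d7:-→d8:-→d9:-→d10:-→d11:-→d12:-→d13:-→d14:-→d15:-→d16:-→d17:-→d18:H2→d19:-→d20:H1→d21:-→d22:-  best=H1
  del 100.34.32.0/20 (clear depth 20)
  ? 134.204.161.228  path d0:H2→d1:-→d2:-→d3:-→d4:-→d5:-→d6:-→d7:-→d8:-→d9:-→d10:-→d11:-→d12:-→d13:-→d14:-→d15:-→d16:-→d17:-→d18:-→d19:-→d20:-→d21:-→d22:-→d23:-→d24:-→d25:-→d26:-→d27:-→d28:-→d29:-→d30:-→d31:-→d32:H0  best=H0
  add 0.0.0.0/0 -> H3 at depth 0
  del 100.34.32.0/22 (clear depth 22)
  ? 166.185.64.26  path d0:H3→d1:-→d2:-→d3:-→d4:-→d5:-→d6:-→d7:-→d8:-→d9:-→d10:-→d11:-→d12:-→d13:-→d14:-→d15:-→d16:-→d17:-→d18:H2→d19:-→d20:H1→d21:-→d22:-  best=H1
  del 166.185.64.0/20 (clear depth 20)
  ? 154.231.215.101  path d0:H3→d1:-→d2:-→d3:-  best=H3
  ? 134.204.161.228  path d0:H3→d1:-→d2:-→d3:-→d4:-→d5:-→d6:-→d7:-→d8:-→d9:-→d10:-→d11:-→d12:-→d13:-→d14:-→d15:-→d16:-→d17:-→d18:-→d19:-→d20:-→d21:-→d22:-→d23:-→d24:-→d25:-→d26:-→d27:-→d28:-→d29:-→d30:-→d31:-→d32:H0  best=H0
  ? 100.32.0.125  path d0:H3→d1:-→d2:-→d3:-→d4:-→d5:-→d6:-→d7:-→d8:-→d9:-→d10:-→d11:-→d12:H0→d13:-→d14:-  best=H0
  add 166.185.67.192/28 -> H5 at depth 28
  ? 166.185.64.3  path d0:H3→d1:-→d2:-→d3:-→d4:-→d5:-→d6:-→d7:-→d8:-→d9:-→d10:-→d11:-→d12:-→d13:-→d14:-→d15:-→d16:-→d17:-→d18:H2→d19:-→d20:-→d21:-→d22:-  best=H2
  ? 134.204.161.228  path d0:H3→d1:-→d2:-→d3:-→d4:-→d5:-→d6:-→d7:-→d8:-→d9:-→d10:-→d11:-→d12:-→d13:-→d14:-→d15:-→d16:-→d17:-→d18:-→d19:-→d20:-→d21:-→d22:-→d23:-→d24:-→d25:-→d26:-→d27:-→d28:-→d29:-→d30:-→d31:-→d32:H0  best=H0
  add 134.204.161.228/32 -> H2 at depth 32
  add 166.185.67.0/24 -> H3 at depth 24
  ? 166.185.67.48  path d0:H3→d1:-→d2:-→d3:-→d4:-→d5:-→d6:-→d7:-→d8:-→d9:-→d10:-→d11:-→d12:-→d13:-→d14:-→d15:-→d16:-→d17:-→d18:H2→d19:-→d20:-→d21:-→d22:-→d23:-→d24:H3  best=H3

== LOOKUPS ==
["H0","H4","H0","H0","H4","H0","H4","H4","H1","H0","H1","H3","H0","H0","H2","H0","H3"]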